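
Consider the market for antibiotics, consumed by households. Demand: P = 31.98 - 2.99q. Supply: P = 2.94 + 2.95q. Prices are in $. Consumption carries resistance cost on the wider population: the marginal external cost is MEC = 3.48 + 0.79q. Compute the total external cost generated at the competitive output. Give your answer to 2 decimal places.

Market equilibrium (private): 2.94 + 2.95q = 31.98 - 2.99q → q_m = 4.8889.
Total external cost = ∫₀^{q_m} (3.48 + 0.79q) dq = 3.48×4.8889 + ½×0.79×4.8889² = 26.4544.

$26.45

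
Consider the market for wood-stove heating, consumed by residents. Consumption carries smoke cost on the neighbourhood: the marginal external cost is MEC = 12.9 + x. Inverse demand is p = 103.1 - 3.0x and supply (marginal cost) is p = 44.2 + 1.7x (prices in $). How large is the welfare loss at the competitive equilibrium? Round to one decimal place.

Market equilibrium (private): 44.2 + 1.7x = 103.1 - 3.0x → x_m = 12.5319.
Social marginal benefit = demand − MEC = 90.2 - 4.0x.
Set SMB = MC: 90.2 - 4.0x = 44.2 + 1.7x → x* = 8.0702.
Between x* and x_m the wedge MC − SMB runs linearly from 0 to MEC(x_m), so the loss is a triangle.
DWL = ½ × 4.4617 × 25.4319 = 56.7348.

DWL = $56.7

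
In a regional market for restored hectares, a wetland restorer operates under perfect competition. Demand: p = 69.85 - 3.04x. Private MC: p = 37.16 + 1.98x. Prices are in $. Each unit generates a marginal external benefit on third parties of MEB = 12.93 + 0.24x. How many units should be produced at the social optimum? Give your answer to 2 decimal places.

x* = 9.54

Social marginal cost = private MC − MEB = 24.23 + 1.74x.
Set SMC = demand: 24.23 + 1.74x = 69.85 - 3.04x → x* = 9.5439.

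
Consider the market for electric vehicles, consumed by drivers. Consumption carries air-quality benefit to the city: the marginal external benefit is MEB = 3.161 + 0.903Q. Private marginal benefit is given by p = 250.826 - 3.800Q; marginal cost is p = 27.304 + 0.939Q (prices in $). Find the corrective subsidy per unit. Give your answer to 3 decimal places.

Social marginal benefit = demand + MEB = 253.987 - 2.897Q.
Set SMB = MC: 253.987 - 2.897Q = 27.304 + 0.939Q → Q* = 59.0936.
The Pigouvian subsidy equals MEB at Q*: 3.161 + 0.903×59.0936 = 56.5225.

subsidy = $56.523 per unit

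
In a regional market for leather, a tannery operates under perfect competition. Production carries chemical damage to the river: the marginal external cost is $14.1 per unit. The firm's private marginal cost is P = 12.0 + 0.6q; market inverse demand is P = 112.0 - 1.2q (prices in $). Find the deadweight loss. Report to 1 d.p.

Market equilibrium (private): 12.0 + 0.6q = 112.0 - 1.2q → q_m = 55.5556.
Social marginal cost = private MC + MEC = 26.1 + 0.6q.
Set SMC = demand: 26.1 + 0.6q = 112.0 - 1.2q → q* = 47.7222.
The loss is the area between SMC and demand from q* to q_m; with linear curves that's a triangle of height MEC(q_m).
DWL = ½ × 7.8334 × 14.1000 = 55.2255.

DWL = $55.2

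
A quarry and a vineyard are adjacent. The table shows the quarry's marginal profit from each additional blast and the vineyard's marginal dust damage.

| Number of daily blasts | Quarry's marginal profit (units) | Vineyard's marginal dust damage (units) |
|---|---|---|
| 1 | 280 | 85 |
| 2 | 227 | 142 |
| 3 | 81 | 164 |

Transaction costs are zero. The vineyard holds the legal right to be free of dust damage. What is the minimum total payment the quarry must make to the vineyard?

Efficient level: marginal profit ≥ marginal dust damage through level 2, so k* = 2.
With the vineyard holding the right, the quarry must at least compensate total damage at k*: 85 + 142 = 227.

227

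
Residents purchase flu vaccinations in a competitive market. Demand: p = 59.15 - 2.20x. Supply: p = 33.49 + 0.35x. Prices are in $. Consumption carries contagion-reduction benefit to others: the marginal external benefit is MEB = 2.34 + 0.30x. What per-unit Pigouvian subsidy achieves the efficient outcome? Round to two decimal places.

Social marginal benefit = demand + MEB = 61.49 - 1.90x.
Set SMB = MC: 61.49 - 1.90x = 33.49 + 0.35x → x* = 12.4444.
The Pigouvian subsidy equals MEB at x*: 2.34 + 0.30×12.4444 = 6.0733.

subsidy = $6.07 per unit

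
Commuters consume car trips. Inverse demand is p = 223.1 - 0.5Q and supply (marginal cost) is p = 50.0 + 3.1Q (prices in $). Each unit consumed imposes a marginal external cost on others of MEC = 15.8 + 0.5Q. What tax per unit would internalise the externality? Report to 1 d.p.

tax = $35.0 per unit

Social marginal benefit = demand − MEC = 207.3 - Q.
Set SMB = MC: 207.3 - Q = 50.0 + 3.1Q → Q* = 38.3659.
The Pigouvian tax equals MEC at Q*: 15.8 + 0.5×38.3659 = 34.9830.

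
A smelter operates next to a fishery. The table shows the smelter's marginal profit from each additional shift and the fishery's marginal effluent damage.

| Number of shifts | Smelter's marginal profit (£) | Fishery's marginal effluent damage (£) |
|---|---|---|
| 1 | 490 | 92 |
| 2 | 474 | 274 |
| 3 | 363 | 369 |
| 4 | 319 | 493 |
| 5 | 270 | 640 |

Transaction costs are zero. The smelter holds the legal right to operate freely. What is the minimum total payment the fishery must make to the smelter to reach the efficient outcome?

Left alone the smelter would choose level 5 (marginal profit stays positive).
Efficient level: k* = 2 (marginal profit ≥ marginal effluent damage through 2).
The fishery must at least cover the smelter's forgone profit from cutting 5→2: 363 + 319 + 270 = 952.

£952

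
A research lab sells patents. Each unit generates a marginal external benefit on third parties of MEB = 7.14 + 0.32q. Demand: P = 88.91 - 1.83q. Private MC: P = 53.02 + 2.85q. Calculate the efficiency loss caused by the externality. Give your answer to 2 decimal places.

Market equilibrium (private): 53.02 + 2.85q = 88.91 - 1.83q → q_m = 7.6688.
Social marginal cost = private MC − MEB = 45.88 + 2.53q.
Set SMC = demand: 45.88 + 2.53q = 88.91 - 1.83q → q* = 9.8693.
The loss is the area between SMC and demand from q* to q_m; with linear curves that's a triangle of height MEB(q_m).
DWL = ½ × 2.2005 × 9.5940 = 10.5558.

DWL = 10.56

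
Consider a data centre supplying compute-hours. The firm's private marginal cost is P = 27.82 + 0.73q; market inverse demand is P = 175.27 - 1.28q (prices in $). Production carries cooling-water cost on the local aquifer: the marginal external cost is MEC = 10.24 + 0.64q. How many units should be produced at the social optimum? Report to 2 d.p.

Social marginal cost = private MC + MEC = 38.06 + 1.37q.
Set SMC = demand: 38.06 + 1.37q = 175.27 - 1.28q → q* = 51.7774.

q* = 51.78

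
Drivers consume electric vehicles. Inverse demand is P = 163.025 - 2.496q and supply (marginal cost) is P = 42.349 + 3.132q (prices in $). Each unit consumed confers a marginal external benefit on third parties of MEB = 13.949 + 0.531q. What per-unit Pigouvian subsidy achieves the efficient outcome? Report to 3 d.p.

Social marginal benefit = demand + MEB = 176.974 - 1.965q.
Set SMB = MC: 176.974 - 1.965q = 42.349 + 3.132q → q* = 26.4126.
The Pigouvian subsidy equals MEB at q*: 13.949 + 0.531×26.4126 = 27.9741.

subsidy = $27.974 per unit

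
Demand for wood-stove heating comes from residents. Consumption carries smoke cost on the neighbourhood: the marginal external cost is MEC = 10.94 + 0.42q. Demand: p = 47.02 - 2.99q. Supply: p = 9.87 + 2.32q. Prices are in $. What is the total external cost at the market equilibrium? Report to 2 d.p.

$86.82

Market equilibrium (private): 9.87 + 2.32q = 47.02 - 2.99q → q_m = 6.9962.
Total external cost = ∫₀^{q_m} (10.94 + 0.42q) dq = 10.94×6.9962 + ½×0.42×6.9962² = 86.8173.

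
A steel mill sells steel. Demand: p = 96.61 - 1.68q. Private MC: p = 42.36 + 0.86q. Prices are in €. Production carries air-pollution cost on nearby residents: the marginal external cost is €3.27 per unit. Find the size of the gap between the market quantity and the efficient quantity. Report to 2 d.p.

1.29 units

Market equilibrium (private): 42.36 + 0.86q = 96.61 - 1.68q → q_m = 21.3583.
Social marginal cost = private MC + MEC = 45.63 + 0.86q.
Set SMC = demand: 45.63 + 0.86q = 96.61 - 1.68q → q* = 20.0709.
Gap = |21.3583 − 20.0709| = 1.2874.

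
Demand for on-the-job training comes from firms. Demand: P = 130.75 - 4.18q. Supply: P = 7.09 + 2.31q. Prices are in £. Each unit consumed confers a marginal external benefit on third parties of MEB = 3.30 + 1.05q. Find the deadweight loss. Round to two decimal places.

Market equilibrium (private): 7.09 + 2.31q = 130.75 - 4.18q → q_m = 19.0539.
Social marginal benefit = demand + MEB = 134.05 - 3.13q.
Set SMB = MC: 134.05 - 3.13q = 7.09 + 2.31q → q* = 23.3382.
Height of the DWL triangle at q_m is SMB(q_m) − MC(q_m) = MEB(q_m) = 23.3066.
DWL = ½ × 4.2843 × 23.3066 = 49.9262.

DWL = £49.93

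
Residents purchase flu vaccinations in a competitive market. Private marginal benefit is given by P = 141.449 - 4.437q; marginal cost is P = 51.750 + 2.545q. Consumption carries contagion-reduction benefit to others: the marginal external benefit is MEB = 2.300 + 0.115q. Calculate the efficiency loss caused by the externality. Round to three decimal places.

DWL = 1.039

Market equilibrium (private): 51.750 + 2.545q = 141.449 - 4.437q → q_m = 12.8472.
Social marginal benefit = demand + MEB = 143.749 - 4.322q.
Set SMB = MC: 143.749 - 4.322q = 51.750 + 2.545q → q* = 13.3973.
The welfare-loss triangle has base |q_m − q*| and height MEB(q_m) (the vertical gap between SMB and MC is zero at q* and MEB at q_m).
DWL = ½ × 0.5501 × 3.7774 = 1.0390.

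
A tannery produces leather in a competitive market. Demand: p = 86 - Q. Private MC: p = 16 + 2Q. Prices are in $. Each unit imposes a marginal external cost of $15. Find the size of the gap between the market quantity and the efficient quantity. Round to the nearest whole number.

Market equilibrium (private): 16 + 2Q = 86 - Q → Q_m = 23.3333.
Social marginal cost = private MC + MEC = 31 + 2Q.
Set SMC = demand: 31 + 2Q = 86 - Q → Q* = 18.3333.
Gap = |23.3333 − 18.3333| = 5.0000.

5 units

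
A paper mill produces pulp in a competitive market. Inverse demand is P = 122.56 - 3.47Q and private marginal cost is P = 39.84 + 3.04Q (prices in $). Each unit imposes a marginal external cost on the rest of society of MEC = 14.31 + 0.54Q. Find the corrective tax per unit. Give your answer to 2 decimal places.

Social marginal cost = private MC + MEC = 54.15 + 3.58Q.
Set SMC = demand: 54.15 + 3.58Q = 122.56 - 3.47Q → Q* = 9.7035.
The Pigouvian tax equals MEC at Q*: 14.31 + 0.54×9.7035 = 19.5499.

tax = $19.55 per unit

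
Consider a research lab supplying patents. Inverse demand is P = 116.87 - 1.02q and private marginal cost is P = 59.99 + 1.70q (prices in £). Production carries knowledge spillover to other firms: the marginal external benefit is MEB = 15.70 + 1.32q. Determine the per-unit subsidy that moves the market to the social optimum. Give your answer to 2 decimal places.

Social marginal cost = private MC − MEB = 44.29 + 0.38q.
Set SMC = demand: 44.29 + 0.38q = 116.87 - 1.02q → q* = 51.8429.
The Pigouvian subsidy equals MEB at q*: 15.70 + 1.32×51.8429 = 84.1326.

subsidy = £84.13 per unit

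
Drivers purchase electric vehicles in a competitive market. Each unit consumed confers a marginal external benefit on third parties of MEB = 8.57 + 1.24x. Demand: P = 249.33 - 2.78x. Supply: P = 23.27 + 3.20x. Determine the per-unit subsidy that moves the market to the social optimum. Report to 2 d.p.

Social marginal benefit = demand + MEB = 257.90 - 1.54x.
Set SMB = MC: 257.90 - 1.54x = 23.27 + 3.20x → x* = 49.5000.
The Pigouvian subsidy equals MEB at x*: 8.57 + 1.24×49.5000 = 69.9500.

subsidy = 69.95 per unit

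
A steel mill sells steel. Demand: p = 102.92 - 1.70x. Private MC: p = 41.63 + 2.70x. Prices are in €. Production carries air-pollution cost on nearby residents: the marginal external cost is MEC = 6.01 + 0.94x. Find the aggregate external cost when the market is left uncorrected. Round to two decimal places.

€174.91

Market equilibrium (private): 41.63 + 2.70x = 102.92 - 1.70x → x_m = 13.9295.
Total external cost = ∫₀^{x_m} (6.01 + 0.94x) dx = 6.01×13.9295 + ½×0.94×13.9295² = 174.9109.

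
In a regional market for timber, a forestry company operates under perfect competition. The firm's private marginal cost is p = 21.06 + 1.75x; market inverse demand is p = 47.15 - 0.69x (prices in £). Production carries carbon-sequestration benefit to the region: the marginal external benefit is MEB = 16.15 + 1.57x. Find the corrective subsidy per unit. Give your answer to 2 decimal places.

subsidy = £92.38 per unit

Social marginal cost = private MC − MEB = 4.91 + 0.18x.
Set SMC = demand: 4.91 + 0.18x = 47.15 - 0.69x → x* = 48.5517.
The Pigouvian subsidy equals MEB at x*: 16.15 + 1.57×48.5517 = 92.3762.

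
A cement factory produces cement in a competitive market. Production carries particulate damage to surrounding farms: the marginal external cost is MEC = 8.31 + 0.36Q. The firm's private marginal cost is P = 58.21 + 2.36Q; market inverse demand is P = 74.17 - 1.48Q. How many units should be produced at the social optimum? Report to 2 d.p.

Q* = 1.82

Social marginal cost = private MC + MEC = 66.52 + 2.72Q.
Set SMC = demand: 66.52 + 2.72Q = 74.17 - 1.48Q → Q* = 1.8214.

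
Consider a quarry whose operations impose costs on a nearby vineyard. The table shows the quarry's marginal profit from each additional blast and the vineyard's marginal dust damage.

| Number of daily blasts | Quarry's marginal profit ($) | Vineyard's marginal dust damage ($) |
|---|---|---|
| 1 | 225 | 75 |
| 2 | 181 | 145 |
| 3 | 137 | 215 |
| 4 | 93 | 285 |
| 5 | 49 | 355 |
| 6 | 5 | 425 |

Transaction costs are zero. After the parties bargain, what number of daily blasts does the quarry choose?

2

Bargaining reaches the level where marginal profit last exceeds marginal dust damage.
That holds through level 2 (181 ≥ 145) but not at 3 (137 < 215).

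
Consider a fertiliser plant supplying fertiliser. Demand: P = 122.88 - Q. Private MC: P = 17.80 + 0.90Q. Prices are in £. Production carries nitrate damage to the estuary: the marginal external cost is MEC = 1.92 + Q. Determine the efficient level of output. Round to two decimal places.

Q* = 35.57

Social marginal cost = private MC + MEC = 19.72 + 1.90Q.
Set SMC = demand: 19.72 + 1.90Q = 122.88 - Q → Q* = 35.5724.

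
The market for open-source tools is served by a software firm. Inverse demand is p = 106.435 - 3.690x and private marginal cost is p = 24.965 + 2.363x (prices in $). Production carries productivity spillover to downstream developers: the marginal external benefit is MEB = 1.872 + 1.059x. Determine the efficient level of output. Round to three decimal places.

x* = 16.688

Social marginal cost = private MC − MEB = 23.093 + 1.304x.
Set SMC = demand: 23.093 + 1.304x = 106.435 - 3.690x → x* = 16.6884.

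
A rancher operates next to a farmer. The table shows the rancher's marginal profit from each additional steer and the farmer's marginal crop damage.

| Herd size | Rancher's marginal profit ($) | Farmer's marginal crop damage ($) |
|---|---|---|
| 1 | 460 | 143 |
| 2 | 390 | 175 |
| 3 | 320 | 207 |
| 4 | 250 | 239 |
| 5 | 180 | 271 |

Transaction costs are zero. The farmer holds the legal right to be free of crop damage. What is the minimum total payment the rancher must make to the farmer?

$764

Efficient level: marginal profit ≥ marginal crop damage through level 4, so k* = 4.
With the farmer holding the right, the rancher must at least compensate total damage at k*: 143 + 175 + 207 + 239 = 764.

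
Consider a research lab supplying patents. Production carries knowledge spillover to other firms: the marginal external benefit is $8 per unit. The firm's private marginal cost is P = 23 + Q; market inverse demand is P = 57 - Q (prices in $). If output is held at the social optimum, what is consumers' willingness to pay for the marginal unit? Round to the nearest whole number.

P = $36

Social marginal cost = private MC − MEB = 15 + Q.
Set SMC = demand: 15 + Q = 57 - Q → Q* = 21.0000.
Consumer price on the demand curve at Q*: 57 − 1×21.0000 = 36.0000.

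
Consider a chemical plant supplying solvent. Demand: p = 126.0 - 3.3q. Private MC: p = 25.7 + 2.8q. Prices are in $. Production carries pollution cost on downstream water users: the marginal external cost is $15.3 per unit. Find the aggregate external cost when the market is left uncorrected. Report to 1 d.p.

$251.6

Market equilibrium (private): 25.7 + 2.8q = 126.0 - 3.3q → q_m = 16.4426.
Total external cost = MEC × q_m = 15.3 × 16.4426 = 251.5718.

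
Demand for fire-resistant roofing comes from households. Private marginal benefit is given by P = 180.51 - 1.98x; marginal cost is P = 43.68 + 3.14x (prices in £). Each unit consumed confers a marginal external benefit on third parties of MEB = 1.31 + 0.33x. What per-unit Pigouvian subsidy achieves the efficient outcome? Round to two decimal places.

Social marginal benefit = demand + MEB = 181.82 - 1.65x.
Set SMB = MC: 181.82 - 1.65x = 43.68 + 3.14x → x* = 28.8392.
The Pigouvian subsidy equals MEB at x*: 1.31 + 0.33×28.8392 = 10.8269.

subsidy = £10.83 per unit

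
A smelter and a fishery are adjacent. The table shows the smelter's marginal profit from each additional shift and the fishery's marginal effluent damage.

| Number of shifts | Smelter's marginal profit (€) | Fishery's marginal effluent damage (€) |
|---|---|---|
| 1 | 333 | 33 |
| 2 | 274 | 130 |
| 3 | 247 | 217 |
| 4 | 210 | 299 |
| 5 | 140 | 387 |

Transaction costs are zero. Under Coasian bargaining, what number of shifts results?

3

Bargaining reaches the level where marginal profit last exceeds marginal effluent damage.
That holds through level 3 (247 ≥ 217) but not at 4 (210 < 299).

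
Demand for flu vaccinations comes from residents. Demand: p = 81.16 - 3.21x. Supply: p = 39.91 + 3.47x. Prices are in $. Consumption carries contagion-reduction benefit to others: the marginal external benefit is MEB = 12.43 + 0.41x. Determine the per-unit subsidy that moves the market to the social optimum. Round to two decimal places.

subsidy = $15.94 per unit

Social marginal benefit = demand + MEB = 93.59 - 2.80x.
Set SMB = MC: 93.59 - 2.80x = 39.91 + 3.47x → x* = 8.5614.
The Pigouvian subsidy equals MEB at x*: 12.43 + 0.41×8.5614 = 15.9402.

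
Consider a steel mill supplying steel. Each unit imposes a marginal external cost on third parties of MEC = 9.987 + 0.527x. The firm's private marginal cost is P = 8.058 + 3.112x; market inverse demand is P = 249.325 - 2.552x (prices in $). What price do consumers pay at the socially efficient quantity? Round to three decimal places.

Social marginal cost = private MC + MEC = 18.045 + 3.639x.
Set SMC = demand: 18.045 + 3.639x = 249.325 - 2.552x → x* = 37.3575.
Consumer price on the demand curve at x*: 249.325 − 2.552×37.3575 = 153.9887.

P = $153.989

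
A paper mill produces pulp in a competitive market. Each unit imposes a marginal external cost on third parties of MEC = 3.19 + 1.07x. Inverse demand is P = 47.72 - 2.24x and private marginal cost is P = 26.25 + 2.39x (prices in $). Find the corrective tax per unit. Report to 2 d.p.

Social marginal cost = private MC + MEC = 29.44 + 3.46x.
Set SMC = demand: 29.44 + 3.46x = 47.72 - 2.24x → x* = 3.2070.
The Pigouvian tax equals MEC at x*: 3.19 + 1.07×3.2070 = 6.6215.

tax = $6.62 per unit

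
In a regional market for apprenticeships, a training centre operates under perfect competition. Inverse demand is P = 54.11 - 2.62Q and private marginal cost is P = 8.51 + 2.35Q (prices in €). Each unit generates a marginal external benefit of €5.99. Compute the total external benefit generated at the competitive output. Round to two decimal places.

Market equilibrium (private): 8.51 + 2.35Q = 54.11 - 2.62Q → Q_m = 9.1751.
Total external benefit = MEB × Q_m = 5.99 × 9.1751 = 54.9588.

€54.96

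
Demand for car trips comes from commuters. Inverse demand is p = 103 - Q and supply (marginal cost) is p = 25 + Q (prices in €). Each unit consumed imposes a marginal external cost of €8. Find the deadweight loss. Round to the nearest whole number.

DWL = €16

Market equilibrium (private): 25 + Q = 103 - Q → Q_m = 39.0000.
Social marginal benefit = demand − MEC = 95 - Q.
Set SMB = MC: 95 - Q = 25 + Q → Q* = 35.0000.
The loss is the area between SMB and MC from Q* to Q_m; with linear curves that's a triangle of height MEC(Q_m).
DWL = ½ × 4.0000 × 8.0000 = 16.0000.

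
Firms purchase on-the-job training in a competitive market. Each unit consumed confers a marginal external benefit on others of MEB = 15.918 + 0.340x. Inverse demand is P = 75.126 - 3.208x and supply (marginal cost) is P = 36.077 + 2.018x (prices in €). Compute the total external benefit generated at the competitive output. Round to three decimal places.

€128.432

Market equilibrium (private): 36.077 + 2.018x = 75.126 - 3.208x → x_m = 7.4721.
Total external benefit = ∫₀^{x_m} (15.918 + 0.340x) dx = 15.918×7.4721 + ½×0.340×7.4721² = 128.4324.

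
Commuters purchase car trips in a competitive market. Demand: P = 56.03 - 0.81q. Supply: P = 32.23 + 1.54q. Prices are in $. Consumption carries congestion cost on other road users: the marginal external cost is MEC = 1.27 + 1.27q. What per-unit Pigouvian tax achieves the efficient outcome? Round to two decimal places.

tax = $9.17 per unit

Social marginal benefit = demand − MEC = 54.76 - 2.08q.
Set SMB = MC: 54.76 - 2.08q = 32.23 + 1.54q → q* = 6.2238.
The Pigouvian tax equals MEC at q*: 1.27 + 1.27×6.2238 = 9.1742.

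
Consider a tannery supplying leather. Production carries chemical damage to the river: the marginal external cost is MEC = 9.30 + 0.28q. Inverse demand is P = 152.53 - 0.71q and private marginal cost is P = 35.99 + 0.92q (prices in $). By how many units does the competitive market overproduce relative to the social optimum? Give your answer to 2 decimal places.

15.35 units

Market equilibrium (private): 35.99 + 0.92q = 152.53 - 0.71q → q_m = 71.4969.
Social marginal cost = private MC + MEC = 45.29 + 1.20q.
Set SMC = demand: 45.29 + 1.20q = 152.53 - 0.71q → q* = 56.1466.
Gap = |71.4969 − 56.1466| = 15.3503.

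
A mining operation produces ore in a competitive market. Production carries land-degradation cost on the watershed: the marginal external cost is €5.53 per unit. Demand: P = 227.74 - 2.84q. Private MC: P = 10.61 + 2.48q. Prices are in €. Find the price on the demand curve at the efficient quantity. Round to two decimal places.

P = €114.78

Social marginal cost = private MC + MEC = 16.14 + 2.48q.
Set SMC = demand: 16.14 + 2.48q = 227.74 - 2.84q → q* = 39.7744.
Consumer price on the demand curve at q*: 227.74 − 2.84×39.7744 = 114.7807.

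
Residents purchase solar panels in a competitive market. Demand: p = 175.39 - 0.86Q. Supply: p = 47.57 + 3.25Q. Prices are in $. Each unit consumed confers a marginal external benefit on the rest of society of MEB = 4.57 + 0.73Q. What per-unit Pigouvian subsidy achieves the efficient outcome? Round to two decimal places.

Social marginal benefit = demand + MEB = 179.96 - 0.13Q.
Set SMB = MC: 179.96 - 0.13Q = 47.57 + 3.25Q → Q* = 39.1686.
The Pigouvian subsidy equals MEB at Q*: 4.57 + 0.73×39.1686 = 33.1631.

subsidy = $33.16 per unit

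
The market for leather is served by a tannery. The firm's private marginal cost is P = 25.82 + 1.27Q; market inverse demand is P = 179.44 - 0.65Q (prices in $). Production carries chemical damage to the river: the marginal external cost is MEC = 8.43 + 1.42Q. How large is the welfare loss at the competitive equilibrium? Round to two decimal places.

DWL = $2229.78

Market equilibrium (private): 25.82 + 1.27Q = 179.44 - 0.65Q → Q_m = 80.0104.
Social marginal cost = private MC + MEC = 34.25 + 2.69Q.
Set SMC = demand: 34.25 + 2.69Q = 179.44 - 0.65Q → Q* = 43.4701.
Height of the DWL triangle at Q_m is SMC(Q_m) − demand(Q_m) = MEC(Q_m) = 122.0448.
DWL = ½ × 36.5403 × 122.0448 = 2229.7768.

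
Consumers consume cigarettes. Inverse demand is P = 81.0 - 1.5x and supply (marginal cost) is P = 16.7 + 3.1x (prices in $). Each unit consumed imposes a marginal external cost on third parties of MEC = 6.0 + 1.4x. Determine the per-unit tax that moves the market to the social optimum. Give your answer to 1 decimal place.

Social marginal benefit = demand − MEC = 75.0 - 2.9x.
Set SMB = MC: 75.0 - 2.9x = 16.7 + 3.1x → x* = 9.7167.
The Pigouvian tax equals MEC at x*: 6.0 + 1.4×9.7167 = 19.6034.

tax = $19.6 per unit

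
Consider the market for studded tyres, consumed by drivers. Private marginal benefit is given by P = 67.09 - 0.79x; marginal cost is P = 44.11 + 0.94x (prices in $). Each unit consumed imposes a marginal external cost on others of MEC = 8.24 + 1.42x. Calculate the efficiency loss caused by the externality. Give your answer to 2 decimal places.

Market equilibrium (private): 44.11 + 0.94x = 67.09 - 0.79x → x_m = 13.2832.
Social marginal benefit = demand − MEC = 58.85 - 2.21x.
Set SMB = MC: 58.85 - 2.21x = 44.11 + 0.94x → x* = 4.6794.
Height of the DWL triangle at x_m is MC(x_m) − SMB(x_m) = MEC(x_m) = 27.1022.
DWL = ½ × 8.6038 × 27.1022 = 116.5910.

DWL = $116.59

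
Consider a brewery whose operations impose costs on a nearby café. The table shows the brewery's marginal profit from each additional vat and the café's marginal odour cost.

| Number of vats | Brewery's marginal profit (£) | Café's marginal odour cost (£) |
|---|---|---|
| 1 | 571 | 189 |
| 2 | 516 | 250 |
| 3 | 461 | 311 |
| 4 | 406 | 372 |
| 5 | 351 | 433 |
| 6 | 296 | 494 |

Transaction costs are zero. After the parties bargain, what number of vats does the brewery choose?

Bargaining reaches the level where marginal profit last exceeds marginal odour cost.
That holds through level 4 (406 ≥ 372) but not at 5 (351 < 433).

4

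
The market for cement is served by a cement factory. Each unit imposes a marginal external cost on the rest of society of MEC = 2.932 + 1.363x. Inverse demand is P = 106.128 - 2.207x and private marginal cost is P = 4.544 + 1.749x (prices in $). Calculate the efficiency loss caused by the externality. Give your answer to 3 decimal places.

Market equilibrium (private): 4.544 + 1.749x = 106.128 - 2.207x → x_m = 25.6785.
Social marginal cost = private MC + MEC = 7.476 + 3.112x.
Set SMC = demand: 7.476 + 3.112x = 106.128 - 2.207x → x* = 18.5471.
Between x* and x_m the wedge SMC − demand runs linearly from 0 to MEC(x_m), so the loss is a triangle.
DWL = ½ × 7.1314 × 37.9317 = 135.2531.

DWL = $135.253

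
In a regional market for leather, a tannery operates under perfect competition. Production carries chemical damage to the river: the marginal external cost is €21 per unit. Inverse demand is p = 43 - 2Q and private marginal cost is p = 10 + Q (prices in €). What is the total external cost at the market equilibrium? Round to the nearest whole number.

Market equilibrium (private): 10 + Q = 43 - 2Q → Q_m = 11.0000.
Total external cost = MEC × Q_m = 21 × 11.0000 = 231.0000.

€231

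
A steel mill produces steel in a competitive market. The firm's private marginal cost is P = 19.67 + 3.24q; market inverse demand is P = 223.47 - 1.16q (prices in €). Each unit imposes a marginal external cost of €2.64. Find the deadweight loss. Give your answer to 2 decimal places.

Market equilibrium (private): 19.67 + 3.24q = 223.47 - 1.16q → q_m = 46.3182.
Social marginal cost = private MC + MEC = 22.31 + 3.24q.
Set SMC = demand: 22.31 + 3.24q = 223.47 - 1.16q → q* = 45.7182.
Height of the DWL triangle at q_m is SMC(q_m) − demand(q_m) = MEC(q_m) = 2.6400.
DWL = ½ × 0.6000 × 2.6400 = 0.7920.

DWL = €0.79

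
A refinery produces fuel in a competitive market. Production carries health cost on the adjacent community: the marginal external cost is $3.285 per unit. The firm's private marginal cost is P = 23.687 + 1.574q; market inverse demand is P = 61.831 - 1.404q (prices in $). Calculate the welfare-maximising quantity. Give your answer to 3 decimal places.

q* = 11.706

Social marginal cost = private MC + MEC = 26.972 + 1.574q.
Set SMC = demand: 26.972 + 1.574q = 61.831 - 1.404q → q* = 11.7055.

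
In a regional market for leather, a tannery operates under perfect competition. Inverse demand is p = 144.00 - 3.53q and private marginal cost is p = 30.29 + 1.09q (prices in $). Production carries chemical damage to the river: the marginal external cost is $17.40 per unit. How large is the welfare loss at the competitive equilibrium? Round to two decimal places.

Market equilibrium (private): 30.29 + 1.09q = 144.00 - 3.53q → q_m = 24.6126.
Social marginal cost = private MC + MEC = 47.69 + 1.09q.
Set SMC = demand: 47.69 + 1.09q = 144.00 - 3.53q → q* = 20.8463.
The loss is the area between SMC and demand from q* to q_m; with linear curves that's a triangle of height MEC(q_m).
DWL = ½ × 3.7663 × 17.4000 = 32.7668.

DWL = $32.77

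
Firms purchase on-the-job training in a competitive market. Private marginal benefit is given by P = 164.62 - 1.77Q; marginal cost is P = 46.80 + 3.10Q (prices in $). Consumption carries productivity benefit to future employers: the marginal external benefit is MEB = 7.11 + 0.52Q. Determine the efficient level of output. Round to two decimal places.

Q* = 28.72

Social marginal benefit = demand + MEB = 171.73 - 1.25Q.
Set SMB = MC: 171.73 - 1.25Q = 46.80 + 3.10Q → Q* = 28.7195.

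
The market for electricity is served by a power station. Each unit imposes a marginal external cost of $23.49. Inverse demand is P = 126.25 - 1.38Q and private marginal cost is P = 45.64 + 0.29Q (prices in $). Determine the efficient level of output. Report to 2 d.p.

Social marginal cost = private MC + MEC = 69.13 + 0.29Q.
Set SMC = demand: 69.13 + 0.29Q = 126.25 - 1.38Q → Q* = 34.2036.

Q* = 34.20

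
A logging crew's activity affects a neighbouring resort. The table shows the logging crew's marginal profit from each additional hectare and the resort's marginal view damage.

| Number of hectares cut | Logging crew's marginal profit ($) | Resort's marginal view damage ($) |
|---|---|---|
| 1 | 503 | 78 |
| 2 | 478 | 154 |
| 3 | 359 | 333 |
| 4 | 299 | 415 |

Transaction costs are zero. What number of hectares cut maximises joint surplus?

3

Bargaining reaches the level where marginal profit last exceeds marginal view damage.
That holds through level 3 (359 ≥ 333) but not at 4 (299 < 415).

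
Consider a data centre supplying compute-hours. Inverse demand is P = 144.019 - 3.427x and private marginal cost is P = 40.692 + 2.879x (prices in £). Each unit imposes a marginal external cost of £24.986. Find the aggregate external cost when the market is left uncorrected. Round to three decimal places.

Market equilibrium (private): 40.692 + 2.879x = 144.019 - 3.427x → x_m = 16.3855.
Total external cost = MEC × x_m = 24.986 × 16.3855 = 409.4081.

£409.408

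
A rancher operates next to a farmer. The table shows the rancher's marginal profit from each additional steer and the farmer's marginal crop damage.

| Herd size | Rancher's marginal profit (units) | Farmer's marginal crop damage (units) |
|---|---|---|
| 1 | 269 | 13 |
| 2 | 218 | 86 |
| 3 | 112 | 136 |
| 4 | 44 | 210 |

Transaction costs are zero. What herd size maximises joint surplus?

Bargaining reaches the level where marginal profit last exceeds marginal crop damage.
That holds through level 2 (218 ≥ 86) but not at 3 (112 < 136).

2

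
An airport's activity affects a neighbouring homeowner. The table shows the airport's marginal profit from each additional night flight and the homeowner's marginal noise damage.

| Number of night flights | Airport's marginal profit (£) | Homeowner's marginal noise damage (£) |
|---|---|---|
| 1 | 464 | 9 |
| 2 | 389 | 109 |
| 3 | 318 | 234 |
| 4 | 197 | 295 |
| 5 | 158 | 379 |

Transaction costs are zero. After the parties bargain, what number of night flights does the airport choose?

3

Bargaining reaches the level where marginal profit last exceeds marginal noise damage.
That holds through level 3 (318 ≥ 234) but not at 4 (197 < 295).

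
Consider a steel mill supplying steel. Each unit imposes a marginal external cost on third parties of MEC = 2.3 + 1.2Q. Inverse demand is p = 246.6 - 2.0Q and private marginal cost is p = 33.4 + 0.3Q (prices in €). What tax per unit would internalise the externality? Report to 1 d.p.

tax = €74.6 per unit

Social marginal cost = private MC + MEC = 35.7 + 1.5Q.
Set SMC = demand: 35.7 + 1.5Q = 246.6 - 2.0Q → Q* = 60.2571.
The Pigouvian tax equals MEC at Q*: 2.3 + 1.2×60.2571 = 74.6085.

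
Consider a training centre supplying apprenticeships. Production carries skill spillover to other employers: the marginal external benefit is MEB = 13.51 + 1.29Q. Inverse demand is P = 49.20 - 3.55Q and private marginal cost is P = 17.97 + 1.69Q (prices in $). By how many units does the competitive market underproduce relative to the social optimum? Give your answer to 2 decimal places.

5.37 units

Market equilibrium (private): 17.97 + 1.69Q = 49.20 - 3.55Q → Q_m = 5.9599.
Social marginal cost = private MC − MEB = 4.46 + 0.40Q.
Set SMC = demand: 4.46 + 0.40Q = 49.20 - 3.55Q → Q* = 11.3266.
Gap = |5.9599 − 11.3266| = 5.3667.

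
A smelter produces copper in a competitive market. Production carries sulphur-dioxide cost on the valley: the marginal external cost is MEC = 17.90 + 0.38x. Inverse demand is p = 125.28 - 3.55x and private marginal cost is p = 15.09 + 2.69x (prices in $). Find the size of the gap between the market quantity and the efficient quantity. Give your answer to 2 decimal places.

Market equilibrium (private): 15.09 + 2.69x = 125.28 - 3.55x → x_m = 17.6587.
Social marginal cost = private MC + MEC = 32.99 + 3.07x.
Set SMC = demand: 32.99 + 3.07x = 125.28 - 3.55x → x* = 13.9411.
Gap = |17.6587 − 13.9411| = 3.7176.

3.72 units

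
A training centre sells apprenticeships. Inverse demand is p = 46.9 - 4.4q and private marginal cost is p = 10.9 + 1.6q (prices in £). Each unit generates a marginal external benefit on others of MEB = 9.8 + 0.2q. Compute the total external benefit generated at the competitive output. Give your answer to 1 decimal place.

Market equilibrium (private): 10.9 + 1.6q = 46.9 - 4.4q → q_m = 6.0000.
Total external benefit = ∫₀^{q_m} (9.8 + 0.2q) dq = 9.8×6.0000 + ½×0.2×6.0000² = 62.4000.

£62.4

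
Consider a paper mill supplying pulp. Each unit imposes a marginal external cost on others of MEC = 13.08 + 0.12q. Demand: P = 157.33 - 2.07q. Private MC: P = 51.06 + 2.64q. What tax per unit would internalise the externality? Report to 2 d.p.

tax = 15.40 per unit

Social marginal cost = private MC + MEC = 64.14 + 2.76q.
Set SMC = demand: 64.14 + 2.76q = 157.33 - 2.07q → q* = 19.2940.
The Pigouvian tax equals MEC at q*: 13.08 + 0.12×19.2940 = 15.3953.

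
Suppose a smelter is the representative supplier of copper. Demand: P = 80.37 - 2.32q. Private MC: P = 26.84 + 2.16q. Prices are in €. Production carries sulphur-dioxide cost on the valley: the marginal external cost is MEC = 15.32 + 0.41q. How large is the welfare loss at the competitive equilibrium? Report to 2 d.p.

Market equilibrium (private): 26.84 + 2.16q = 80.37 - 2.32q → q_m = 11.9487.
Social marginal cost = private MC + MEC = 42.16 + 2.57q.
Set SMC = demand: 42.16 + 2.57q = 80.37 - 2.32q → q* = 7.8139.
Between q* and q_m the wedge SMC − demand runs linearly from 0 to MEC(q_m), so the loss is a triangle.
DWL = ½ × 4.1348 × 20.2190 = 41.8008.

DWL = €41.80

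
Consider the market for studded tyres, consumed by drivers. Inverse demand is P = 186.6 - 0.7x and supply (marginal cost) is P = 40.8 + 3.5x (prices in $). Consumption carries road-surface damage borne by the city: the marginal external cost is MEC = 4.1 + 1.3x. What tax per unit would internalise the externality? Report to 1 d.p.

Social marginal benefit = demand − MEC = 182.5 - 2.0x.
Set SMB = MC: 182.5 - 2.0x = 40.8 + 3.5x → x* = 25.7636.
The Pigouvian tax equals MEC at x*: 4.1 + 1.3×25.7636 = 37.5927.

tax = $37.6 per unit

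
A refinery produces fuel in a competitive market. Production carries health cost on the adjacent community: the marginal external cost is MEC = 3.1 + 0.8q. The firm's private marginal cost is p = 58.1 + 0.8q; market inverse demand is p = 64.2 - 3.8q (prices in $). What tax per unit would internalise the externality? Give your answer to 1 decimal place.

Social marginal cost = private MC + MEC = 61.2 + 1.6q.
Set SMC = demand: 61.2 + 1.6q = 64.2 - 3.8q → q* = 0.5556.
The Pigouvian tax equals MEC at q*: 3.1 + 0.8×0.5556 = 3.5445.

tax = $3.5 per unit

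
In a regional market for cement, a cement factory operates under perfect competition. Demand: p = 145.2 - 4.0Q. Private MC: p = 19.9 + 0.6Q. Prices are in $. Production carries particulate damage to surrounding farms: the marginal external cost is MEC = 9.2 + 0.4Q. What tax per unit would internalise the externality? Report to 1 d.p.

tax = $18.5 per unit

Social marginal cost = private MC + MEC = 29.1 + Q.
Set SMC = demand: 29.1 + Q = 145.2 - 4.0Q → Q* = 23.2200.
The Pigouvian tax equals MEC at Q*: 9.2 + 0.4×23.2200 = 18.4880.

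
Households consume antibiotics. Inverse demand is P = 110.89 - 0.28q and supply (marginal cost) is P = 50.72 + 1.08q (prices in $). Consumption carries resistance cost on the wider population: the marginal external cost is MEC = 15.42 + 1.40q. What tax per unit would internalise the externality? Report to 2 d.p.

tax = $38.12 per unit

Social marginal benefit = demand − MEC = 95.47 - 1.68q.
Set SMB = MC: 95.47 - 1.68q = 50.72 + 1.08q → q* = 16.2138.
The Pigouvian tax equals MEC at q*: 15.42 + 1.40×16.2138 = 38.1193.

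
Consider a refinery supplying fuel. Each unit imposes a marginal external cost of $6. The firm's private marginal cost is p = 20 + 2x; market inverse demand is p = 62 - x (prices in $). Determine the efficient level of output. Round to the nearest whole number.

Social marginal cost = private MC + MEC = 26 + 2x.
Set SMC = demand: 26 + 2x = 62 - x → x* = 12.0000.

x* = 12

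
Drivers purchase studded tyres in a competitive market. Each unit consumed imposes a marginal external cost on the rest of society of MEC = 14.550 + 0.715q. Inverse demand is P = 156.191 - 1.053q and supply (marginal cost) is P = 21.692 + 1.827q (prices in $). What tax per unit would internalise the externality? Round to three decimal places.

Social marginal benefit = demand − MEC = 141.641 - 1.768q.
Set SMB = MC: 141.641 - 1.768q = 21.692 + 1.827q → q* = 33.3655.
The Pigouvian tax equals MEC at q*: 14.550 + 0.715×33.3655 = 38.4063.

tax = $38.406 per unit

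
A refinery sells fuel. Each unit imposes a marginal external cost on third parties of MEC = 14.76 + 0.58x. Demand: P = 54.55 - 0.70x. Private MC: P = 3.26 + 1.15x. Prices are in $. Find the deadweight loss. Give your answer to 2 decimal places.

DWL = $195.70

Market equilibrium (private): 3.26 + 1.15x = 54.55 - 0.70x → x_m = 27.7243.
Social marginal cost = private MC + MEC = 18.02 + 1.73x.
Set SMC = demand: 18.02 + 1.73x = 54.55 - 0.70x → x* = 15.0329.
Between x* and x_m the wedge SMC − demand runs linearly from 0 to MEC(x_m), so the loss is a triangle.
DWL = ½ × 12.6914 × 30.8401 = 195.7020.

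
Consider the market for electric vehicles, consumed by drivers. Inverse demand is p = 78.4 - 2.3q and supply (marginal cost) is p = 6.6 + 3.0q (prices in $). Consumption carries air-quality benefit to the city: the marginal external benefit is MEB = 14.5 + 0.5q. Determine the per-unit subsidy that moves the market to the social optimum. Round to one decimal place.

subsidy = $23.5 per unit

Social marginal benefit = demand + MEB = 92.9 - 1.8q.
Set SMB = MC: 92.9 - 1.8q = 6.6 + 3.0q → q* = 17.9792.
The Pigouvian subsidy equals MEB at q*: 14.5 + 0.5×17.9792 = 23.4896.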